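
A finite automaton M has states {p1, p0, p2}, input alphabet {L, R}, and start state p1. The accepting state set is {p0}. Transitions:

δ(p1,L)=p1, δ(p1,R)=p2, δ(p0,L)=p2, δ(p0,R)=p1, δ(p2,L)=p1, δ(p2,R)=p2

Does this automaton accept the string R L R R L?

No

p1 → p2 → p1 → p2 → p2 → p1
End state p1 is not accepting.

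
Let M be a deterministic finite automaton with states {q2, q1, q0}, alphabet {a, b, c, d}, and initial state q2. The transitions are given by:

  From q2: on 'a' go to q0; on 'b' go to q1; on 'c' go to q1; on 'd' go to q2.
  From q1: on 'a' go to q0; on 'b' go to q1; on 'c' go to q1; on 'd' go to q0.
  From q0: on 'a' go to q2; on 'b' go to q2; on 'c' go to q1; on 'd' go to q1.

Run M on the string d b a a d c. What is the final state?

q1

Trace: q2 -d-> q2 -b-> q1 -a-> q0 -a-> q2 -d-> q2 -c-> q1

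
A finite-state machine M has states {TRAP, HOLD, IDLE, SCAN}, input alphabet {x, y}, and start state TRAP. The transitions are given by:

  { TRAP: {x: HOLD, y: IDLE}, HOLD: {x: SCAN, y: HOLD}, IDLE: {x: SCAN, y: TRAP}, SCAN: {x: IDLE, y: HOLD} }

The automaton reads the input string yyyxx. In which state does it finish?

TRAP → IDLE → TRAP → IDLE → SCAN → IDLE

IDLE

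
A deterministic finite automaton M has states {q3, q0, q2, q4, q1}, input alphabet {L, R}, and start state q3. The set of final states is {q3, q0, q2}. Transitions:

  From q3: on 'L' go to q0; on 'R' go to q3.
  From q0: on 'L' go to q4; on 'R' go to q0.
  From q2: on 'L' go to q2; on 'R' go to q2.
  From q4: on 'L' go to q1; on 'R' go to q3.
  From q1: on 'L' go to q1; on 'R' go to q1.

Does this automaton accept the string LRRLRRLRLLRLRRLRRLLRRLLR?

No

q3 → q0 → q0 → q0 → q4 → q3 → q3 → q0 → q0 → q4 → q1 → q1 → q1 → q1 → q1 → q1 → q1 → q1 → q1 → q1 → q1 → q1 → q1 → q1 → q1
End state q1 is not accepting.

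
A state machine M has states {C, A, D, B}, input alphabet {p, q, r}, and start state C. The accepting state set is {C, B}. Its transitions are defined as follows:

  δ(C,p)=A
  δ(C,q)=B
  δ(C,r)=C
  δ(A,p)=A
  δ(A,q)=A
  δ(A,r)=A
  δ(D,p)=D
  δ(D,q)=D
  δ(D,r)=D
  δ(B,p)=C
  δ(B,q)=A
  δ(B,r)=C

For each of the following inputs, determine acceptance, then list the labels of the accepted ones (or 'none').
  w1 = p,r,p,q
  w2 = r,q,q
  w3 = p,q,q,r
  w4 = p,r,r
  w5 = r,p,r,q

none

w1: C → A → A → A → A  → end A, rejected
w2: C → C → B → A  → end A, rejected
w3: C → A → A → A → A  → end A, rejected
w4: C → A → A → A  → end A, rejected
w5: C → C → A → A → A  → end A, rejected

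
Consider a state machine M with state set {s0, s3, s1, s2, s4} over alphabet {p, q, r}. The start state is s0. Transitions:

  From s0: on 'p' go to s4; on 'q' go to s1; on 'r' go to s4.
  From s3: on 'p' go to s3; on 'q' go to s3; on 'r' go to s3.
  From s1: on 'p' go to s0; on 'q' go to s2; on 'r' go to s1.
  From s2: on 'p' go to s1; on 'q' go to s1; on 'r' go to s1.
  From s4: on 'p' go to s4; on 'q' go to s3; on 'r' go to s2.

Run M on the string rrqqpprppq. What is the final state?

Trace: s0 -r-> s4 -r-> s2 -q-> s1 -q-> s2 -p-> s1 -p-> s0 -r-> s4 -p-> s4 -p-> s4 -q-> s3

s3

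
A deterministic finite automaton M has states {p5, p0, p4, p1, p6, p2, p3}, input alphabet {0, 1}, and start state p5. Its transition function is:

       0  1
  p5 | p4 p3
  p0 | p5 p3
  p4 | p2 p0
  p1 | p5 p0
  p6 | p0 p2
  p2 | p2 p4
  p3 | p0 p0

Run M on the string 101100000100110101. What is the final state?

p3

Trace: p5 -1-> p3 -0-> p0 -1-> p3 -1-> p0 -0-> p5 -0-> p4 -0-> p2 -0-> p2 -0-> p2 -1-> p4 -0-> p2 -0-> p2 -1-> p4 -1-> p0 -0-> p5 -1-> p3 -0-> p0 -1-> p3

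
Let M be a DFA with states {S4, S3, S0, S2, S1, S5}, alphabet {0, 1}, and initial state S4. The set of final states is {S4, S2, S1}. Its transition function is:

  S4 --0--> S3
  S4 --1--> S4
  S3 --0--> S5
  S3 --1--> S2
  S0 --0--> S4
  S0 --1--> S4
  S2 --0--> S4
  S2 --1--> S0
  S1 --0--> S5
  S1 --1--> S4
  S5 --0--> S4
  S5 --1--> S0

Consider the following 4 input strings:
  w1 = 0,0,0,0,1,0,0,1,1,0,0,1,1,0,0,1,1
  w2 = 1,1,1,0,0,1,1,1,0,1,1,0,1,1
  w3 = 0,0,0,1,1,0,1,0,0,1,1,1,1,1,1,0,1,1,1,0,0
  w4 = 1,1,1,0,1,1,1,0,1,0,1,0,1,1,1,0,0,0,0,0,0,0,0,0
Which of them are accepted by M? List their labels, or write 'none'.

w1: S4 → S3 → S5 → S4 → S3 → S2 → S4 → S3 → S2 → S0 → S4 → S3 → S2 → S0 → S4 → S3 → S2 → S0  → end S0, rejected
w2: S4 → S4 → S4 → S4 → S3 → S5 → S0 → S4 → S4 → S3 → S2 → S0 → S4 → S4 → S4  → end S4, accepted
w3: S4 → S3 → S5 → S4 → S4 → S4 → S3 → S2 → S4 → S3 → S2 → S0 → S4 → S4 → S4 → S4 → S3 → S2 → S0 → S4 → S3 → S5  → end S5, rejected
w4: S4 → S4 → S4 → S4 → S3 → S2 → S0 → S4 → S3 → S2 → S4 → S4 → S3 → S2 → S0 → S4 → S3 → S5 → S4 → S3 → S5 → S4 → S3 → S5 → S4  → end S4, accepted

w2, w4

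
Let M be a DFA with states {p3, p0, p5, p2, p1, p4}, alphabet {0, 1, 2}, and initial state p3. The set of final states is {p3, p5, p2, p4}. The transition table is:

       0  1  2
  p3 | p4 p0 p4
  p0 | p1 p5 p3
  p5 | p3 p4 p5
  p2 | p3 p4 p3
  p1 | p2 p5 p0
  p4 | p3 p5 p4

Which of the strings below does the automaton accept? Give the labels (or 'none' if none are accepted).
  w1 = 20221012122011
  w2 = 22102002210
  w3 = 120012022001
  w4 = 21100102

w1: p3 → p4 → p3 → p4 → p4 → p5 → p3 → p0 → p3 → p0 → p3 → p4 → p3 → p0 → p5  → end p5, accepted
w2: p3 → p4 → p4 → p5 → p3 → p4 → p3 → p4 → p4 → p4 → p5 → p3  → end p3, accepted
w3: p3 → p0 → p3 → p4 → p3 → p0 → p3 → p4 → p4 → p4 → p3 → p4 → p5  → end p5, accepted
w4: p3 → p4 → p5 → p4 → p3 → p4 → p5 → p3 → p4  → end p4, accepted

w1, w2, w3, w4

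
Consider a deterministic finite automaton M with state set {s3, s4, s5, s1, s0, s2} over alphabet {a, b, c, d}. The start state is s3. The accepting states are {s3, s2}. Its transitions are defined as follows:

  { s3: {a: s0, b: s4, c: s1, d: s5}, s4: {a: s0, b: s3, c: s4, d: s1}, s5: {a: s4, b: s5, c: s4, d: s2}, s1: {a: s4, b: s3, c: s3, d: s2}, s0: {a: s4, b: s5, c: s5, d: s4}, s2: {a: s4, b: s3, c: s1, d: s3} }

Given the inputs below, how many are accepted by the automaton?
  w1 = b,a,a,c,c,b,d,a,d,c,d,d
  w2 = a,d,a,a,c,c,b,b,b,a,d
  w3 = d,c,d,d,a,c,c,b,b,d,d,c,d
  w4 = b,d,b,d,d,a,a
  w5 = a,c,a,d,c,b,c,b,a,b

w1: Trace: s3 -b-> s4 -a-> s0 -a-> s4 -c-> s4 -c-> s4 -b-> s3 -d-> s5 -a-> s4 -d-> s1 -c-> s3 -d-> s5 -d-> s2  → end s2, accepted
w2: Trace: s3 -a-> s0 -d-> s4 -a-> s0 -a-> s4 -c-> s4 -c-> s4 -b-> s3 -b-> s4 -b-> s3 -a-> s0 -d-> s4  → end s4, rejected
w3: Trace: s3 -d-> s5 -c-> s4 -d-> s1 -d-> s2 -a-> s4 -c-> s4 -c-> s4 -b-> s3 -b-> s4 -d-> s1 -d-> s2 -c-> s1 -d-> s2  → end s2, accepted
w4: Trace: s3 -b-> s4 -d-> s1 -b-> s3 -d-> s5 -d-> s2 -a-> s4 -a-> s0  → end s0, rejected
w5: Trace: s3 -a-> s0 -c-> s5 -a-> s4 -d-> s1 -c-> s3 -b-> s4 -c-> s4 -b-> s3 -a-> s0 -b-> s5  → end s5, rejected

2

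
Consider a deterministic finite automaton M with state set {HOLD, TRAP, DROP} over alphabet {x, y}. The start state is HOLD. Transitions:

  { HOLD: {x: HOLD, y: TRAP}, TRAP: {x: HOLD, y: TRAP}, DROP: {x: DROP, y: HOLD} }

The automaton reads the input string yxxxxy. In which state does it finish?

TRAP

start at HOLD
read 'y': HOLD → TRAP
read 'x': TRAP → HOLD
read 'x': HOLD → HOLD
read 'x': HOLD → HOLD
read 'x': HOLD → HOLD
read 'y': HOLD → TRAP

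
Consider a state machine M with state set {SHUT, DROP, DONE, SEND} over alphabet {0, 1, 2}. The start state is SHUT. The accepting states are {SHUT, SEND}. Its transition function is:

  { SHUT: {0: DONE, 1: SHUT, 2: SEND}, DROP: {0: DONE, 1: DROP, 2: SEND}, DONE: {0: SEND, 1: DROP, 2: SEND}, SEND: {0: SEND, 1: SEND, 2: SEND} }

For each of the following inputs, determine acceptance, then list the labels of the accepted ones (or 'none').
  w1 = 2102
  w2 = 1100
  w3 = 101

w1, w2

w1: Trace: SHUT -2-> SEND -1-> SEND -0-> SEND -2-> SEND  → end SEND, accepted
w2: Trace: SHUT -1-> SHUT -1-> SHUT -0-> DONE -0-> SEND  → end SEND, accepted
w3: Trace: SHUT -1-> SHUT -0-> DONE -1-> DROP  → end DROP, rejected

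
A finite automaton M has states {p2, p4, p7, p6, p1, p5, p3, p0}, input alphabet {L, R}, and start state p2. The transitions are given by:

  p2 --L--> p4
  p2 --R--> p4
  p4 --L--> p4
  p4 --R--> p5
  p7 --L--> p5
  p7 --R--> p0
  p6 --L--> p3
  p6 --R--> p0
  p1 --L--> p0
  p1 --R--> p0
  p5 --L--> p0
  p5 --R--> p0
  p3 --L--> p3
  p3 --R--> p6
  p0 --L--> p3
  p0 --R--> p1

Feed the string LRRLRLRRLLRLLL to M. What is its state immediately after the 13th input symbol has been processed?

start at p2
read 'L': p2 → p4
read 'R': p4 → p5
read 'R': p5 → p0
read 'L': p0 → p3
read 'R': p3 → p6
read 'L': p6 → p3
read 'R': p3 → p6
read 'R': p6 → p0
read 'L': p0 → p3
read 'L': p3 → p3
read 'R': p3 → p6
read 'L': p6 → p3
read 'L': p3 → p3
After 13 symbols: p3.

p3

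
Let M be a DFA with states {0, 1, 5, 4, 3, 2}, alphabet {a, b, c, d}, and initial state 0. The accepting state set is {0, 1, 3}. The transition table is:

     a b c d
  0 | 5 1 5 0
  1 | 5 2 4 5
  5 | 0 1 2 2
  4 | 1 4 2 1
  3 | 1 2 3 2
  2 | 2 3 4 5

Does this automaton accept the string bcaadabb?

Trace: 0 -b-> 1 -c-> 4 -a-> 1 -a-> 5 -d-> 2 -a-> 2 -b-> 3 -b-> 2
End state 2 is not accepting.

No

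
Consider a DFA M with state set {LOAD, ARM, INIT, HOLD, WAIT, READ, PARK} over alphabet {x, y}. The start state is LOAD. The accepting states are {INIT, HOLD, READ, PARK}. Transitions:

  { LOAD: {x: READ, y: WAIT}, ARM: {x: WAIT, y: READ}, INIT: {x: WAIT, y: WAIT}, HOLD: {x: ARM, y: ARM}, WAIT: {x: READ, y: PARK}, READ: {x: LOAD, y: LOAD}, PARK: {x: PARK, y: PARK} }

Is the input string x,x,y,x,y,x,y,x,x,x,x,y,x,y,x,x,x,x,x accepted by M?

LOAD → READ → LOAD → WAIT → READ → LOAD → READ → LOAD → READ → LOAD → READ → LOAD → WAIT → READ → LOAD → READ → LOAD → READ → LOAD → READ
End state READ is accepting.

Yes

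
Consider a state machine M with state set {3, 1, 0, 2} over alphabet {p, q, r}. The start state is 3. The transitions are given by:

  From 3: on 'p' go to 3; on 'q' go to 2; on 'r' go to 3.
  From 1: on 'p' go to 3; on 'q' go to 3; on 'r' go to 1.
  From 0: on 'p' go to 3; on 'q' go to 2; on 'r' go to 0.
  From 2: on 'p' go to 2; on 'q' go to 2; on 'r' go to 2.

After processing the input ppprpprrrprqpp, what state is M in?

2

start at 3
read 'p': 3 → 3
read 'p': 3 → 3
read 'p': 3 → 3
read 'r': 3 → 3
read 'p': 3 → 3
read 'p': 3 → 3
read 'r': 3 → 3
read 'r': 3 → 3
read 'r': 3 → 3
read 'p': 3 → 3
read 'r': 3 → 3
read 'q': 3 → 2
read 'p': 2 → 2
read 'p': 2 → 2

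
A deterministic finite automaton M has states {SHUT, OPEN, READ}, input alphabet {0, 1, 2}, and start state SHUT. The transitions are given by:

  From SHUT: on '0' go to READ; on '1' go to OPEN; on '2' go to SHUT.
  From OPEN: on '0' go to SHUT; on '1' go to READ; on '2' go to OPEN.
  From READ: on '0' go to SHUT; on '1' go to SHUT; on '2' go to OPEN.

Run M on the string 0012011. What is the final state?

SHUT → READ → SHUT → OPEN → OPEN → SHUT → OPEN → READ

READ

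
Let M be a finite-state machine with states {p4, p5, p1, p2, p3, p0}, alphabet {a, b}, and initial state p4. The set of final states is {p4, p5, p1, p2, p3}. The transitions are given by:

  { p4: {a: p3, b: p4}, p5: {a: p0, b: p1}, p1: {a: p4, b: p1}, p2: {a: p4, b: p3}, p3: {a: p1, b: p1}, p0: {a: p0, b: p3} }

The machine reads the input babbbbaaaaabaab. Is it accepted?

p4 → p4 → p3 → p1 → p1 → p1 → p1 → p4 → p3 → p1 → p4 → p3 → p1 → p4 → p3 → p1
End state p1 is accepting.

Yes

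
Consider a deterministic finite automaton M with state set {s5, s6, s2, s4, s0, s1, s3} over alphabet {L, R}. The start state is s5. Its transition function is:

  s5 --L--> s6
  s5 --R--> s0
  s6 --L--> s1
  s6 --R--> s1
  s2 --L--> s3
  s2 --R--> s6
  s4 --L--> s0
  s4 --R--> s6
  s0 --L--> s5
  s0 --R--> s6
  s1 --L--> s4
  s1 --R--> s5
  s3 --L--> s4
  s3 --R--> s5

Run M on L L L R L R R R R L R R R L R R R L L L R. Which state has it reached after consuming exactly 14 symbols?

s6

start at s5
read 'L': s5 → s6
read 'L': s6 → s1
read 'L': s1 → s4
read 'R': s4 → s6
read 'L': s6 → s1
read 'R': s1 → s5
read 'R': s5 → s0
read 'R': s0 → s6
read 'R': s6 → s1
read 'L': s1 → s4
read 'R': s4 → s6
read 'R': s6 → s1
read 'R': s1 → s5
read 'L': s5 → s6
After 14 symbols: s6.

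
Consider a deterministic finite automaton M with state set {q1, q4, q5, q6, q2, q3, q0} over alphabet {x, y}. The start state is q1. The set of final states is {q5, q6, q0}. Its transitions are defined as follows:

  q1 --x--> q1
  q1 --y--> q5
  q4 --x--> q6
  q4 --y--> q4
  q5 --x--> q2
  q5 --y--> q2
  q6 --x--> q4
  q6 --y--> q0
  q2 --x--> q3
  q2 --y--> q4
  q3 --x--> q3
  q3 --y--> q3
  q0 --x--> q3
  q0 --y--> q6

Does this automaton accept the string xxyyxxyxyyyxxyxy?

start at q1
read 'x': q1 → q1
read 'x': q1 → q1
read 'y': q1 → q5
read 'y': q5 → q2
read 'x': q2 → q3
read 'x': q3 → q3
read 'y': q3 → q3
read 'x': q3 → q3
read 'y': q3 → q3
read 'y': q3 → q3
read 'y': q3 → q3
read 'x': q3 → q3
read 'x': q3 → q3
read 'y': q3 → q3
read 'x': q3 → q3
read 'y': q3 → q3
End state q3 is not accepting.

No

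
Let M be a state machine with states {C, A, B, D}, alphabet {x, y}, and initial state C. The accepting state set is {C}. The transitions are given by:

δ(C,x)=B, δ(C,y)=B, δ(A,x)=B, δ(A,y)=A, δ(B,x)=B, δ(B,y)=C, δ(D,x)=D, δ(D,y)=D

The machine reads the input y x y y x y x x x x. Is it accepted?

C → B → B → C → B → B → C → B → B → B → B
End state B is not accepting.

No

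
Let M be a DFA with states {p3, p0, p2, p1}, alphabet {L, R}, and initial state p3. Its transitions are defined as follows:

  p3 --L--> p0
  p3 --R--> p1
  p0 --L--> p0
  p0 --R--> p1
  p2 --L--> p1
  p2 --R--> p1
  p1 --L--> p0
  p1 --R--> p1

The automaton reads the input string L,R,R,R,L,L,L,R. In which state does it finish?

p1

p3 → p0 → p1 → p1 → p1 → p0 → p0 → p0 → p1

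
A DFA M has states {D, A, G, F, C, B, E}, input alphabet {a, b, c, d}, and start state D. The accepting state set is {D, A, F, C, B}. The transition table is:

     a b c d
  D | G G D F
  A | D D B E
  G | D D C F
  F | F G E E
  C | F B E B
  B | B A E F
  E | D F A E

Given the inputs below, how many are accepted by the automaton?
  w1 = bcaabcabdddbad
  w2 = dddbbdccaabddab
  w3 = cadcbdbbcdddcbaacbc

w1: Trace: D -b-> G -c-> C -a-> F -a-> F -b-> G -c-> C -a-> F -b-> G -d-> F -d-> E -d-> E -b-> F -a-> F -d-> E  → end E, rejected
w2: Trace: D -d-> F -d-> E -d-> E -b-> F -b-> G -d-> F -c-> E -c-> A -a-> D -a-> G -b-> D -d-> F -d-> E -a-> D -b-> G  → end G, rejected
w3: Trace: D -c-> D -a-> G -d-> F -c-> E -b-> F -d-> E -b-> F -b-> G -c-> C -d-> B -d-> F -d-> E -c-> A -b-> D -a-> G -a-> D -c-> D -b-> G -c-> C  → end C, accepted

1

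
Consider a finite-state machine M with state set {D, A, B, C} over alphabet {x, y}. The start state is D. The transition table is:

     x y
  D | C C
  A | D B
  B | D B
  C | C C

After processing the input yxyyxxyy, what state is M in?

Trace: D -y-> C -x-> C -y-> C -y-> C -x-> C -x-> C -y-> C -y-> C

C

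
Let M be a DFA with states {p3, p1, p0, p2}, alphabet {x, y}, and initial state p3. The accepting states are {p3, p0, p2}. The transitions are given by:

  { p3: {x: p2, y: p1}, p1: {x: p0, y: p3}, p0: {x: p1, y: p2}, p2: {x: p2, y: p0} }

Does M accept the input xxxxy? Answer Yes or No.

Yes

start at p3
read 'x': p3 → p2
read 'x': p2 → p2
read 'x': p2 → p2
read 'x': p2 → p2
read 'y': p2 → p0
End state p0 is accepting.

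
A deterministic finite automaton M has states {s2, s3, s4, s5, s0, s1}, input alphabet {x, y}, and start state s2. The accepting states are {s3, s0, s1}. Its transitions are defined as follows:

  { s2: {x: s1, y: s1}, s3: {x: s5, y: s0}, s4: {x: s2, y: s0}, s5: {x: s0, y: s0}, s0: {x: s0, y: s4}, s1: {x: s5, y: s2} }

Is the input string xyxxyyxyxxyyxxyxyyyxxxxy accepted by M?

s2 → s1 → s2 → s1 → s5 → s0 → s4 → s2 → s1 → s5 → s0 → s4 → s0 → s0 → s0 → s4 → s2 → s1 → s2 → s1 → s5 → s0 → s0 → s0 → s4
End state s4 is not accepting.

No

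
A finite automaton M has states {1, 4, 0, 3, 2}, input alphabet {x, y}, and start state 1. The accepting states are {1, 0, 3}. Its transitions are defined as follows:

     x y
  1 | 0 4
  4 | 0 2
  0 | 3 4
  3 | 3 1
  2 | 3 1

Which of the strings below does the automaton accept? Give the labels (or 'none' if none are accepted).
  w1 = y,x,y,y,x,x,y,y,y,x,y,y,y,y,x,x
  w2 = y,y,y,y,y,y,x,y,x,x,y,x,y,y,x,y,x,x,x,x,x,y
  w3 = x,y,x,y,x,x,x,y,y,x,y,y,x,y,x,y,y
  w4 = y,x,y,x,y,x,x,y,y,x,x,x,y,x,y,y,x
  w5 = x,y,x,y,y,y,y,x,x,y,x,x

w1, w2, w4, w5

w1:
  start at 1
  read 'y': 1 → 4
  read 'x': 4 → 0
  read 'y': 0 → 4
  read 'y': 4 → 2
  read 'x': 2 → 3
  read 'x': 3 → 3
  read 'y': 3 → 1
  read 'y': 1 → 4
  read 'y': 4 → 2
  read 'x': 2 → 3
  read 'y': 3 → 1
  read 'y': 1 → 4
  read 'y': 4 → 2
  read 'y': 2 → 1
  read 'x': 1 → 0
  read 'x': 0 → 3
  end 3, accepted
w2:
  start at 1
  read 'y': 1 → 4
  read 'y': 4 → 2
  read 'y': 2 → 1
  read 'y': 1 → 4
  read 'y': 4 → 2
  read 'y': 2 → 1
  read 'x': 1 → 0
  read 'y': 0 → 4
  read 'x': 4 → 0
  read 'x': 0 → 3
  read 'y': 3 → 1
  read 'x': 1 → 0
  read 'y': 0 → 4
  read 'y': 4 → 2
  read 'x': 2 → 3
  read 'y': 3 → 1
  read 'x': 1 → 0
  read 'x': 0 → 3
  read 'x': 3 → 3
  read 'x': 3 → 3
  read 'x': 3 → 3
  read 'y': 3 → 1
  end 1, accepted
w3:
  start at 1
  read 'x': 1 → 0
  read 'y': 0 → 4
  read 'x': 4 → 0
  read 'y': 0 → 4
  read 'x': 4 → 0
  read 'x': 0 → 3
  read 'x': 3 → 3
  read 'y': 3 → 1
  read 'y': 1 → 4
  read 'x': 4 → 0
  read 'y': 0 → 4
  read 'y': 4 → 2
  read 'x': 2 → 3
  read 'y': 3 → 1
  read 'x': 1 → 0
  read 'y': 0 → 4
  read 'y': 4 → 2
  end 2, rejected
w4:
  start at 1
  read 'y': 1 → 4
  read 'x': 4 → 0
  read 'y': 0 → 4
  read 'x': 4 → 0
  read 'y': 0 → 4
  read 'x': 4 → 0
  read 'x': 0 → 3
  read 'y': 3 → 1
  read 'y': 1 → 4
  read 'x': 4 → 0
  read 'x': 0 → 3
  read 'x': 3 → 3
  read 'y': 3 → 1
  read 'x': 1 → 0
  read 'y': 0 → 4
  read 'y': 4 → 2
  read 'x': 2 → 3
  end 3, accepted
w5:
  start at 1
  read 'x': 1 → 0
  read 'y': 0 → 4
  read 'x': 4 → 0
  read 'y': 0 → 4
  read 'y': 4 → 2
  read 'y': 2 → 1
  read 'y': 1 → 4
  read 'x': 4 → 0
  read 'x': 0 → 3
  read 'y': 3 → 1
  read 'x': 1 → 0
  read 'x': 0 → 3
  end 3, accepted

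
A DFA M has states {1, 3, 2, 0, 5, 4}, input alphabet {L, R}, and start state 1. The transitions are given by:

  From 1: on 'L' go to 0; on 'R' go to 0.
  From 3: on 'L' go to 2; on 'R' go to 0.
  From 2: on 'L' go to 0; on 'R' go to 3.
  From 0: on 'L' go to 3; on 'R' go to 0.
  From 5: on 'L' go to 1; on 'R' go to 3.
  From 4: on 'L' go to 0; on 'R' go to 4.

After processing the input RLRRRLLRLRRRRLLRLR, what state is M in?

3

1 → 0 → 3 → 0 → 0 → 0 → 3 → 2 → 3 → 2 → 3 → 0 → 0 → 0 → 3 → 2 → 3 → 2 → 3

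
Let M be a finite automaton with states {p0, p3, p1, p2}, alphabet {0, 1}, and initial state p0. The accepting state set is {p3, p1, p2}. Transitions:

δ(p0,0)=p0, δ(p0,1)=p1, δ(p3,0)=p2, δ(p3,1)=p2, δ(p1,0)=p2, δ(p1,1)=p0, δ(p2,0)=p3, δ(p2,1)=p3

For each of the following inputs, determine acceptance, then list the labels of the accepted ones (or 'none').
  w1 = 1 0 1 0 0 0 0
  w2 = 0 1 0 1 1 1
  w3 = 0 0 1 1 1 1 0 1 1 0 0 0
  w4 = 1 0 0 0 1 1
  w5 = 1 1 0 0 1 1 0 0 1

w1, w2, w4, w5

w1:
  start at p0
  read '1': p0 → p1
  read '0': p1 → p2
  read '1': p2 → p3
  read '0': p3 → p2
  read '0': p2 → p3
  read '0': p3 → p2
  read '0': p2 → p3
  end p3, accepted
w2:
  start at p0
  read '0': p0 → p0
  read '1': p0 → p1
  read '0': p1 → p2
  read '1': p2 → p3
  read '1': p3 → p2
  read '1': p2 → p3
  end p3, accepted
w3:
  start at p0
  read '0': p0 → p0
  read '0': p0 → p0
  read '1': p0 → p1
  read '1': p1 → p0
  read '1': p0 → p1
  read '1': p1 → p0
  read '0': p0 → p0
  read '1': p0 → p1
  read '1': p1 → p0
  read '0': p0 → p0
  read '0': p0 → p0
  read '0': p0 → p0
  end p0, rejected
w4:
  start at p0
  read '1': p0 → p1
  read '0': p1 → p2
  read '0': p2 → p3
  read '0': p3 → p2
  read '1': p2 → p3
  read '1': p3 → p2
  end p2, accepted
w5:
  start at p0
  read '1': p0 → p1
  read '1': p1 → p0
  read '0': p0 → p0
  read '0': p0 → p0
  read '1': p0 → p1
  read '1': p1 → p0
  read '0': p0 → p0
  read '0': p0 → p0
  read '1': p0 → p1
  end p1, accepted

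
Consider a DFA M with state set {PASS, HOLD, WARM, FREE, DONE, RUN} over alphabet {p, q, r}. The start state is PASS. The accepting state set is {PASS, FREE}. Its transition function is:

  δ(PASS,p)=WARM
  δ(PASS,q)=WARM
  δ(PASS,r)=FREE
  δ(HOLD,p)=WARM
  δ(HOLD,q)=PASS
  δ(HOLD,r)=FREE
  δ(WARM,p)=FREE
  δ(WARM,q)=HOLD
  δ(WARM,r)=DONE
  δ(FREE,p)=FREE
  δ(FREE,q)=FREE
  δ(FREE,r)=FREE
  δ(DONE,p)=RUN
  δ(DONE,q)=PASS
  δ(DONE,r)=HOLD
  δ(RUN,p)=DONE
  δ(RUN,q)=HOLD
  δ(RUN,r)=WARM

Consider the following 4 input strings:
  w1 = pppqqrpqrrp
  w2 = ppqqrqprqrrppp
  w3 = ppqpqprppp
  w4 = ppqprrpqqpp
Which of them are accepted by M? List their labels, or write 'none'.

w1:
  start at PASS
  read 'p': PASS → WARM
  read 'p': WARM → FREE
  read 'p': FREE → FREE
  read 'q': FREE → FREE
  read 'q': FREE → FREE
  read 'r': FREE → FREE
  read 'p': FREE → FREE
  read 'q': FREE → FREE
  read 'r': FREE → FREE
  read 'r': FREE → FREE
  read 'p': FREE → FREE
  end FREE, accepted
w2:
  start at PASS
  read 'p': PASS → WARM
  read 'p': WARM → FREE
  read 'q': FREE → FREE
  read 'q': FREE → FREE
  read 'r': FREE → FREE
  read 'q': FREE → FREE
  read 'p': FREE → FREE
  read 'r': FREE → FREE
  read 'q': FREE → FREE
  read 'r': FREE → FREE
  read 'r': FREE → FREE
  read 'p': FREE → FREE
  read 'p': FREE → FREE
  read 'p': FREE → FREE
  end FREE, accepted
w3:
  start at PASS
  read 'p': PASS → WARM
  read 'p': WARM → FREE
  read 'q': FREE → FREE
  read 'p': FREE → FREE
  read 'q': FREE → FREE
  read 'p': FREE → FREE
  read 'r': FREE → FREE
  read 'p': FREE → FREE
  read 'p': FREE → FREE
  read 'p': FREE → FREE
  end FREE, accepted
w4:
  start at PASS
  read 'p': PASS → WARM
  read 'p': WARM → FREE
  read 'q': FREE → FREE
  read 'p': FREE → FREE
  read 'r': FREE → FREE
  read 'r': FREE → FREE
  read 'p': FREE → FREE
  read 'q': FREE → FREE
  read 'q': FREE → FREE
  read 'p': FREE → FREE
  read 'p': FREE → FREE
  end FREE, accepted

w1, w2, w3, w4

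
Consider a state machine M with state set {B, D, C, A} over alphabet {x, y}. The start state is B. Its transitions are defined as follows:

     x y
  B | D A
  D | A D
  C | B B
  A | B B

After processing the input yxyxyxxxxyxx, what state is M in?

D

B → A → B → A → B → A → B → D → A → B → A → B → D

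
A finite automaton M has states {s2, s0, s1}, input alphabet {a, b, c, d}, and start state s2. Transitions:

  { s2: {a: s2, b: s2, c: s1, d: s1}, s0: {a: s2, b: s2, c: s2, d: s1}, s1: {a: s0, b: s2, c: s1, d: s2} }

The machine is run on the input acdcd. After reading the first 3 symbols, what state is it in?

s2

s2 → s2 → s1 → s2
After 3 symbols: s2.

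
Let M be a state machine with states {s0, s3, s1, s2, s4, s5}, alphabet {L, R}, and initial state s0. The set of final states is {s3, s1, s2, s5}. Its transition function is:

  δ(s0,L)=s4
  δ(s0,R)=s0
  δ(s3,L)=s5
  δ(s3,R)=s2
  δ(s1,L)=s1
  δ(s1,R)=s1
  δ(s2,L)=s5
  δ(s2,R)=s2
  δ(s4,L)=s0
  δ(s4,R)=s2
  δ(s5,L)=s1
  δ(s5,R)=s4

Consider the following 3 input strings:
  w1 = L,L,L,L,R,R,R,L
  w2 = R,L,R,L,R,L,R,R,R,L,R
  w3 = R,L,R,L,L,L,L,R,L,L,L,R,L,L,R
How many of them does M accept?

w1: Trace: s0 -L-> s4 -L-> s0 -L-> s4 -L-> s0 -R-> s0 -R-> s0 -R-> s0 -L-> s4  → end s4, rejected
w2: Trace: s0 -R-> s0 -L-> s4 -R-> s2 -L-> s5 -R-> s4 -L-> s0 -R-> s0 -R-> s0 -R-> s0 -L-> s4 -R-> s2  → end s2, accepted
w3: Trace: s0 -R-> s0 -L-> s4 -R-> s2 -L-> s5 -L-> s1 -L-> s1 -L-> s1 -R-> s1 -L-> s1 -L-> s1 -L-> s1 -R-> s1 -L-> s1 -L-> s1 -R-> s1  → end s1, accepted

2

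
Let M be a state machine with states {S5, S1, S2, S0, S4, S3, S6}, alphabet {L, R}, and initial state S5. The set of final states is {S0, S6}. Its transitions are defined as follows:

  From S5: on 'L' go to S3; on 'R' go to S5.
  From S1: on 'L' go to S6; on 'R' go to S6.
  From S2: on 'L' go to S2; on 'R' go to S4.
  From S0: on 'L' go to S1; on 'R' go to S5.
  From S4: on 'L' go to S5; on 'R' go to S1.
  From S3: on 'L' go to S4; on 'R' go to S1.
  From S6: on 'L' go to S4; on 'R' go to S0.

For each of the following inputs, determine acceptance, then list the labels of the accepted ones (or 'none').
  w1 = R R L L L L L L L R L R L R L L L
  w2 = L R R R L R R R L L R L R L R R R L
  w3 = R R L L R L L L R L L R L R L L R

w3

w1:
  start at S5
  read 'R': S5 → S5
  read 'R': S5 → S5
  read 'L': S5 → S3
  read 'L': S3 → S4
  read 'L': S4 → S5
  read 'L': S5 → S3
  read 'L': S3 → S4
  read 'L': S4 → S5
  read 'L': S5 → S3
  read 'R': S3 → S1
  read 'L': S1 → S6
  read 'R': S6 → S0
  read 'L': S0 → S1
  read 'R': S1 → S6
  read 'L': S6 → S4
  read 'L': S4 → S5
  read 'L': S5 → S3
  end S3, rejected
w2:
  start at S5
  read 'L': S5 → S3
  read 'R': S3 → S1
  read 'R': S1 → S6
  read 'R': S6 → S0
  read 'L': S0 → S1
  read 'R': S1 → S6
  read 'R': S6 → S0
  read 'R': S0 → S5
  read 'L': S5 → S3
  read 'L': S3 → S4
  read 'R': S4 → S1
  read 'L': S1 → S6
  read 'R': S6 → S0
  read 'L': S0 → S1
  read 'R': S1 → S6
  read 'R': S6 → S0
  read 'R': S0 → S5
  read 'L': S5 → S3
  end S3, rejected
w3:
  start at S5
  read 'R': S5 → S5
  read 'R': S5 → S5
  read 'L': S5 → S3
  read 'L': S3 → S4
  read 'R': S4 → S1
  read 'L': S1 → S6
  read 'L': S6 → S4
  read 'L': S4 → S5
  read 'R': S5 → S5
  read 'L': S5 → S3
  read 'L': S3 → S4
  read 'R': S4 → S1
  read 'L': S1 → S6
  read 'R': S6 → S0
  read 'L': S0 → S1
  read 'L': S1 → S6
  read 'R': S6 → S0
  end S0, accepted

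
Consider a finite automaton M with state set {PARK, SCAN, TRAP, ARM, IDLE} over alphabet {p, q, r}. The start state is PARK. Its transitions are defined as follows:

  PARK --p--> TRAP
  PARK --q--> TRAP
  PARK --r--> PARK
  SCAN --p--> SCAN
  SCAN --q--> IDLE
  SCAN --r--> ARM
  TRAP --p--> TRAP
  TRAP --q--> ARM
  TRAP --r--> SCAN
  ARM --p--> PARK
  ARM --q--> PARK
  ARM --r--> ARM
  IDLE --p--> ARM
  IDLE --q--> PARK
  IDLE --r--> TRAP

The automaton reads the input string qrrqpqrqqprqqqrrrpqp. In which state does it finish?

PARK → TRAP → SCAN → ARM → PARK → TRAP → ARM → ARM → PARK → TRAP → TRAP → SCAN → IDLE → PARK → TRAP → SCAN → ARM → ARM → PARK → TRAP → TRAP

TRAP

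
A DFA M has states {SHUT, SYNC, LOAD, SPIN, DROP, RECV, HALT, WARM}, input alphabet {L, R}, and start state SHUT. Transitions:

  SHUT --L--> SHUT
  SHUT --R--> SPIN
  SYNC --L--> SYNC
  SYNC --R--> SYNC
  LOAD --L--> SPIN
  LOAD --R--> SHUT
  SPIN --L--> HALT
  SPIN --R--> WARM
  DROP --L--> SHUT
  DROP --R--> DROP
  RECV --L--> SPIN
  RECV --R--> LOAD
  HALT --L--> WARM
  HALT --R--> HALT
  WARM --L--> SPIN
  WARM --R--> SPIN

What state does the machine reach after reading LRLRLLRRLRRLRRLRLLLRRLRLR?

start at SHUT
read 'L': SHUT → SHUT
read 'R': SHUT → SPIN
read 'L': SPIN → HALT
read 'R': HALT → HALT
read 'L': HALT → WARM
read 'L': WARM → SPIN
read 'R': SPIN → WARM
read 'R': WARM → SPIN
read 'L': SPIN → HALT
read 'R': HALT → HALT
read 'R': HALT → HALT
read 'L': HALT → WARM
read 'R': WARM → SPIN
read 'R': SPIN → WARM
read 'L': WARM → SPIN
read 'R': SPIN → WARM
read 'L': WARM → SPIN
read 'L': SPIN → HALT
read 'L': HALT → WARM
read 'R': WARM → SPIN
read 'R': SPIN → WARM
read 'L': WARM → SPIN
read 'R': SPIN → WARM
read 'L': WARM → SPIN
read 'R': SPIN → WARM

WARM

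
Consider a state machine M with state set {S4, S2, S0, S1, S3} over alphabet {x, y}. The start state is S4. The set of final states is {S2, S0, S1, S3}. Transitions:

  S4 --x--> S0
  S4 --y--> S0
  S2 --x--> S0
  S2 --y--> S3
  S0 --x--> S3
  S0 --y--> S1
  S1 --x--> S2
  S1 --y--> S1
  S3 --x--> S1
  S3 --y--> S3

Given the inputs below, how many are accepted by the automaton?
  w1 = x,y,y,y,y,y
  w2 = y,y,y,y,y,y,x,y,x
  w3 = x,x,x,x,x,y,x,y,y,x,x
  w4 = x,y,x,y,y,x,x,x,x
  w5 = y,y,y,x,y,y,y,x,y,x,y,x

w1: S4 → S0 → S1 → S1 → S1 → S1 → S1  → end S1, accepted
w2: S4 → S0 → S1 → S1 → S1 → S1 → S1 → S2 → S3 → S1  → end S1, accepted
w3: S4 → S0 → S3 → S1 → S2 → S0 → S1 → S2 → S3 → S3 → S1 → S2  → end S2, accepted
w4: S4 → S0 → S1 → S2 → S3 → S3 → S1 → S2 → S0 → S3  → end S3, accepted
w5: S4 → S0 → S1 → S1 → S2 → S3 → S3 → S3 → S1 → S1 → S2 → S3 → S1  → end S1, accepted

5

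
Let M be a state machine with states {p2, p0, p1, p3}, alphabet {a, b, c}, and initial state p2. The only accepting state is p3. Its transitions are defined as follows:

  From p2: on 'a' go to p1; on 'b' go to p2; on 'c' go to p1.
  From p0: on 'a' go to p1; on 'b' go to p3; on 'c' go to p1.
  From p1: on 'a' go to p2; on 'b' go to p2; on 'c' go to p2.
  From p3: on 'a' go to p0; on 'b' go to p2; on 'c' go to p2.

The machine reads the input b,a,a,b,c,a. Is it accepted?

Trace: p2 -b-> p2 -a-> p1 -a-> p2 -b-> p2 -c-> p1 -a-> p2
End state p2 is not accepting.

No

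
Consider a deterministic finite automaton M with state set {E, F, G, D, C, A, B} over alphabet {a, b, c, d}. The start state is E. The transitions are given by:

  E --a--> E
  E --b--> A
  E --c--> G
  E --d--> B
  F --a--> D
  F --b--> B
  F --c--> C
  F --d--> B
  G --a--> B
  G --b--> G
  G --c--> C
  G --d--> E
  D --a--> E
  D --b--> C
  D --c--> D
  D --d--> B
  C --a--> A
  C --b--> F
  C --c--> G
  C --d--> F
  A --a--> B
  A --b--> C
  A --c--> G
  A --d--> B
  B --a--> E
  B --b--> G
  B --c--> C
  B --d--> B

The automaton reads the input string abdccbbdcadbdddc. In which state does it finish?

Trace: E -a-> E -b-> A -d-> B -c-> C -c-> G -b-> G -b-> G -d-> E -c-> G -a-> B -d-> B -b-> G -d-> E -d-> B -d-> B -c-> C

C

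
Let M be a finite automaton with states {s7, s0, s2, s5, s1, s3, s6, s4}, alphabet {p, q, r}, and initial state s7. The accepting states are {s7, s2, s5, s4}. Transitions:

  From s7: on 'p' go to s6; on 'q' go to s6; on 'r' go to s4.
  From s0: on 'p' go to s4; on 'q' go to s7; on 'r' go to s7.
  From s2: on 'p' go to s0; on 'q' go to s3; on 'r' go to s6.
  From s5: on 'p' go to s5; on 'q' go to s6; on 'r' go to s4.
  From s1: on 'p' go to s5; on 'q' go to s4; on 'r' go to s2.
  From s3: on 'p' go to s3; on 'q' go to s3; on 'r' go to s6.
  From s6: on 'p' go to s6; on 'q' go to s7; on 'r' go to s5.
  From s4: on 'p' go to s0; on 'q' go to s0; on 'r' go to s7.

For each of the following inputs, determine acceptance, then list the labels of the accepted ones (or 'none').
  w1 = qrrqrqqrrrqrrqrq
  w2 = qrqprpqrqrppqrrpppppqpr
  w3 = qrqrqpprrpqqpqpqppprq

w2

w1: Trace: s7 -q-> s6 -r-> s5 -r-> s4 -q-> s0 -r-> s7 -q-> s6 -q-> s7 -r-> s4 -r-> s7 -r-> s4 -q-> s0 -r-> s7 -r-> s4 -q-> s0 -r-> s7 -q-> s6  → end s6, rejected
w2: Trace: s7 -q-> s6 -r-> s5 -q-> s6 -p-> s6 -r-> s5 -p-> s5 -q-> s6 -r-> s5 -q-> s6 -r-> s5 -p-> s5 -p-> s5 -q-> s6 -r-> s5 -r-> s4 -p-> s0 -p-> s4 -p-> s0 -p-> s4 -p-> s0 -q-> s7 -p-> s6 -r-> s5  → end s5, accepted
w3: Trace: s7 -q-> s6 -r-> s5 -q-> s6 -r-> s5 -q-> s6 -p-> s6 -p-> s6 -r-> s5 -r-> s4 -p-> s0 -q-> s7 -q-> s6 -p-> s6 -q-> s7 -p-> s6 -q-> s7 -p-> s6 -p-> s6 -p-> s6 -r-> s5 -q-> s6  → end s6, rejected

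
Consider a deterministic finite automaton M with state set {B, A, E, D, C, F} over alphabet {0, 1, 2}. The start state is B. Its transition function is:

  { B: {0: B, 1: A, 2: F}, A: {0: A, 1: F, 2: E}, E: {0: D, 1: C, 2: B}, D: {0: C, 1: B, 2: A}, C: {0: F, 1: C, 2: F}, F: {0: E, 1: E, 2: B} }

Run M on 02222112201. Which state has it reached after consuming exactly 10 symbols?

E

B → B → F → B → F → B → A → F → B → F → E
After 10 symbols: E.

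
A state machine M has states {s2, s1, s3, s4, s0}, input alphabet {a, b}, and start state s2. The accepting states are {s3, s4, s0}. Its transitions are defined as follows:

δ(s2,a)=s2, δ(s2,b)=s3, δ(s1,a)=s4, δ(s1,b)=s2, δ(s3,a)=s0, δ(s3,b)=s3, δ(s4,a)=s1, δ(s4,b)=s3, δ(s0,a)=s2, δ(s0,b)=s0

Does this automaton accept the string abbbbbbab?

s2 → s2 → s3 → s3 → s3 → s3 → s3 → s3 → s0 → s0
End state s0 is accepting.

Yes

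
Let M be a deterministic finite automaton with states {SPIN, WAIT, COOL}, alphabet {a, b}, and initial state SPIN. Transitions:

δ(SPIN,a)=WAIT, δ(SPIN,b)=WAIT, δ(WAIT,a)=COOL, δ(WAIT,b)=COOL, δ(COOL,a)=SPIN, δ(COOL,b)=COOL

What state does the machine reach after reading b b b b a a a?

COOL

SPIN → WAIT → COOL → COOL → COOL → SPIN → WAIT → COOL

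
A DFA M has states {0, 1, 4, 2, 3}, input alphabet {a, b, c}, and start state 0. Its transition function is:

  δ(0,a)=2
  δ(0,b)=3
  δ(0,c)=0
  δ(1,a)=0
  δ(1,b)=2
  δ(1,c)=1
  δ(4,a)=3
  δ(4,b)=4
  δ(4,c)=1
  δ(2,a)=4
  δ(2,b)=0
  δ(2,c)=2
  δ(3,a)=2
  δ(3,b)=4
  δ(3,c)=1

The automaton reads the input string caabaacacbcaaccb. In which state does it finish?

start at 0
read 'c': 0 → 0
read 'a': 0 → 2
read 'a': 2 → 4
read 'b': 4 → 4
read 'a': 4 → 3
read 'a': 3 → 2
read 'c': 2 → 2
read 'a': 2 → 4
read 'c': 4 → 1
read 'b': 1 → 2
read 'c': 2 → 2
read 'a': 2 → 4
read 'a': 4 → 3
read 'c': 3 → 1
read 'c': 1 → 1
read 'b': 1 → 2

2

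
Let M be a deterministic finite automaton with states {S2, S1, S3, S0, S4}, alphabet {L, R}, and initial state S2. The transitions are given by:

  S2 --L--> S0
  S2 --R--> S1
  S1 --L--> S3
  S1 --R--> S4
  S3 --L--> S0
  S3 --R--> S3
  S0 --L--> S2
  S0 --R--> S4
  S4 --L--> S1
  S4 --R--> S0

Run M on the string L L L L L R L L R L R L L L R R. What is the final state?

start at S2
read 'L': S2 → S0
read 'L': S0 → S2
read 'L': S2 → S0
read 'L': S0 → S2
read 'L': S2 → S0
read 'R': S0 → S4
read 'L': S4 → S1
read 'L': S1 → S3
read 'R': S3 → S3
read 'L': S3 → S0
read 'R': S0 → S4
read 'L': S4 → S1
read 'L': S1 → S3
read 'L': S3 → S0
read 'R': S0 → S4
read 'R': S4 → S0

S0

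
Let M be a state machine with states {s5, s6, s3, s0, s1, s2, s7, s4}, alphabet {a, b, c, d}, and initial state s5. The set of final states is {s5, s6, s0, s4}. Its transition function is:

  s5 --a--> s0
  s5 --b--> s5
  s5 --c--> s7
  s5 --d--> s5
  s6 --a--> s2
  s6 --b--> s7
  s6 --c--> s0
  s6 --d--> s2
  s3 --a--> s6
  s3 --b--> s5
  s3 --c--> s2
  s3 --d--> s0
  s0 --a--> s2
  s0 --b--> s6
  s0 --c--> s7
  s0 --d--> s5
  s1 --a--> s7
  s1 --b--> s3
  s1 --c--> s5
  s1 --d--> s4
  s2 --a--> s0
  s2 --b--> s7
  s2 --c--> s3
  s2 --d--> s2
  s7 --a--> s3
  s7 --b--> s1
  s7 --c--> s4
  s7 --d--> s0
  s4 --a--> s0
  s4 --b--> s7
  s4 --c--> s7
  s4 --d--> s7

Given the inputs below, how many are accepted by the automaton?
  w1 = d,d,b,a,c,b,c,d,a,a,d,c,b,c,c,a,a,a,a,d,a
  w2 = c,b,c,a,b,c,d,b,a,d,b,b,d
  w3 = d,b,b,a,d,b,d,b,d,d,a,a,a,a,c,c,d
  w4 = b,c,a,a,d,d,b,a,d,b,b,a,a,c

w1: Trace: s5 -d-> s5 -d-> s5 -b-> s5 -a-> s0 -c-> s7 -b-> s1 -c-> s5 -d-> s5 -a-> s0 -a-> s2 -d-> s2 -c-> s3 -b-> s5 -c-> s7 -c-> s4 -a-> s0 -a-> s2 -a-> s0 -a-> s2 -d-> s2 -a-> s0  → end s0, accepted
w2: Trace: s5 -c-> s7 -b-> s1 -c-> s5 -a-> s0 -b-> s6 -c-> s0 -d-> s5 -b-> s5 -a-> s0 -d-> s5 -b-> s5 -b-> s5 -d-> s5  → end s5, accepted
w3: Trace: s5 -d-> s5 -b-> s5 -b-> s5 -a-> s0 -d-> s5 -b-> s5 -d-> s5 -b-> s5 -d-> s5 -d-> s5 -a-> s0 -a-> s2 -a-> s0 -a-> s2 -c-> s3 -c-> s2 -d-> s2  → end s2, rejected
w4: Trace: s5 -b-> s5 -c-> s7 -a-> s3 -a-> s6 -d-> s2 -d-> s2 -b-> s7 -a-> s3 -d-> s0 -b-> s6 -b-> s7 -a-> s3 -a-> s6 -c-> s0  → end s0, accepted

3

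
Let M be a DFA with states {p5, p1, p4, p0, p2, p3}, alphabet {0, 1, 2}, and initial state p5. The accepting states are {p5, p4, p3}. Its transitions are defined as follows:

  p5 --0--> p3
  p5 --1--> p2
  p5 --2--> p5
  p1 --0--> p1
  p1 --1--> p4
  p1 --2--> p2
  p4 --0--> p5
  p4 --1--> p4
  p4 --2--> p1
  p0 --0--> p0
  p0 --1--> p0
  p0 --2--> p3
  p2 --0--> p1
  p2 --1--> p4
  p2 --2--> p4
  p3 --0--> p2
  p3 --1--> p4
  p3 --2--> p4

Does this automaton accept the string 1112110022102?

p5 → p2 → p4 → p4 → p1 → p4 → p4 → p5 → p3 → p4 → p1 → p4 → p5 → p5
End state p5 is accepting.

Yes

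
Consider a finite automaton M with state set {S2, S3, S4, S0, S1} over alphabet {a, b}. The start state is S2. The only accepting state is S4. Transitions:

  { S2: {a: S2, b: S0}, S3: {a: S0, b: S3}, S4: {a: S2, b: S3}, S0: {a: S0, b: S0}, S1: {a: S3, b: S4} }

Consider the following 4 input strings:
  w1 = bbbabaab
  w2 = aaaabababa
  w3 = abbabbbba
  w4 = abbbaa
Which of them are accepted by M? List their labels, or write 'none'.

none

w1:
  start at S2
  read 'b': S2 → S0
  read 'b': S0 → S0
  read 'b': S0 → S0
  read 'a': S0 → S0
  read 'b': S0 → S0
  read 'a': S0 → S0
  read 'a': S0 → S0
  read 'b': S0 → S0
  end S0, rejected
w2:
  start at S2
  read 'a': S2 → S2
  read 'a': S2 → S2
  read 'a': S2 → S2
  read 'a': S2 → S2
  read 'b': S2 → S0
  read 'a': S0 → S0
  read 'b': S0 → S0
  read 'a': S0 → S0
  read 'b': S0 → S0
  read 'a': S0 → S0
  end S0, rejected
w3:
  start at S2
  read 'a': S2 → S2
  read 'b': S2 → S0
  read 'b': S0 → S0
  read 'a': S0 → S0
  read 'b': S0 → S0
  read 'b': S0 → S0
  read 'b': S0 → S0
  read 'b': S0 → S0
  read 'a': S0 → S0
  end S0, rejected
w4:
  start at S2
  read 'a': S2 → S2
  read 'b': S2 → S0
  read 'b': S0 → S0
  read 'b': S0 → S0
  read 'a': S0 → S0
  read 'a': S0 → S0
  end S0, rejected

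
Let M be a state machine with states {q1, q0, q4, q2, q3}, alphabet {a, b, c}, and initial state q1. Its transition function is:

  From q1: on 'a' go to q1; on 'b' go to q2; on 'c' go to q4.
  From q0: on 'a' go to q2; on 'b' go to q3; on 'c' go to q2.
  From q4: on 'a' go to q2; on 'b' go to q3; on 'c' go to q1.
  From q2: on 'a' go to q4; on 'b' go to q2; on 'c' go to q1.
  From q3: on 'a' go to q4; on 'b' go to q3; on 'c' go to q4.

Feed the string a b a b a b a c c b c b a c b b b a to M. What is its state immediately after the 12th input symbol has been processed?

start at q1
read 'a': q1 → q1
read 'b': q1 → q2
read 'a': q2 → q4
read 'b': q4 → q3
read 'a': q3 → q4
read 'b': q4 → q3
read 'a': q3 → q4
read 'c': q4 → q1
read 'c': q1 → q4
read 'b': q4 → q3
read 'c': q3 → q4
read 'b': q4 → q3
After 12 symbols: q3.

q3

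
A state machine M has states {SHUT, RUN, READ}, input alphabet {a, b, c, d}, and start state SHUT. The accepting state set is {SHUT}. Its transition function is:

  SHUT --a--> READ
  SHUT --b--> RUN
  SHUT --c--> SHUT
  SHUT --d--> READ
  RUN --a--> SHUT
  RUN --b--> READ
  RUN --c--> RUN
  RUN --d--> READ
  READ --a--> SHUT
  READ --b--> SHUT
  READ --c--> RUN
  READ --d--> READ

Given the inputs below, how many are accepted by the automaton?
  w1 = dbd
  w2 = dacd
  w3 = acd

0

w1: Trace: SHUT -d-> READ -b-> SHUT -d-> READ  → end READ, rejected
w2: Trace: SHUT -d-> READ -a-> SHUT -c-> SHUT -d-> READ  → end READ, rejected
w3: Trace: SHUT -a-> READ -c-> RUN -d-> READ  → end READ, rejected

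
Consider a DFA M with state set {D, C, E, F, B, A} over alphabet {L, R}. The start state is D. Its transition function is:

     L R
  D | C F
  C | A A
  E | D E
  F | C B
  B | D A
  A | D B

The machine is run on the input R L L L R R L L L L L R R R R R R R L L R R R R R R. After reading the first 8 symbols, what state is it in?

start at D
read 'R': D → F
read 'L': F → C
read 'L': C → A
read 'L': A → D
read 'R': D → F
read 'R': F → B
read 'L': B → D
read 'L': D → C
After 8 symbols: C.

C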